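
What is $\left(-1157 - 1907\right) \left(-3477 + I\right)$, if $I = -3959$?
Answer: $22783904$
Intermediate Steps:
$\left(-1157 - 1907\right) \left(-3477 + I\right) = \left(-1157 - 1907\right) \left(-3477 - 3959\right) = \left(-3064\right) \left(-7436\right) = 22783904$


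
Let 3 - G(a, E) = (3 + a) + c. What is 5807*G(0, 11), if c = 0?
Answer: 0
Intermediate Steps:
G(a, E) = -a (G(a, E) = 3 - ((3 + a) + 0) = 3 - (3 + a) = 3 + (-3 - a) = -a)
5807*G(0, 11) = 5807*(-1*0) = 5807*0 = 0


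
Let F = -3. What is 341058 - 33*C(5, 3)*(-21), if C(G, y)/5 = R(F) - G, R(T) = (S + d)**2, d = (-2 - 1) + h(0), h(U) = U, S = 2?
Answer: 327198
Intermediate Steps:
d = -3 (d = (-2 - 1) + 0 = -3 + 0 = -3)
R(T) = 1 (R(T) = (2 - 3)**2 = (-1)**2 = 1)
C(G, y) = 5 - 5*G (C(G, y) = 5*(1 - G) = 5 - 5*G)
341058 - 33*C(5, 3)*(-21) = 341058 - 33*(5 - 5*5)*(-21) = 341058 - 33*(5 - 25)*(-21) = 341058 - 33*(-20)*(-21) = 341058 - (-660)*(-21) = 341058 - 1*13860 = 341058 - 13860 = 327198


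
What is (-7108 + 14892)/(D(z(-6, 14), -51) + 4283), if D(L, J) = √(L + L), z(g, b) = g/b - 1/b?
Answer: 16669436/9172045 - 3892*I/9172045 ≈ 1.8174 - 0.00042433*I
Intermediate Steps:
z(g, b) = -1/b + g/b
D(L, J) = √2*√L (D(L, J) = √(2*L) = √2*√L)
(-7108 + 14892)/(D(z(-6, 14), -51) + 4283) = (-7108 + 14892)/(√2*√((-1 - 6)/14) + 4283) = 7784/(√2*√((1/14)*(-7)) + 4283) = 7784/(√2*√(-½) + 4283) = 7784/(√2*(I*√2/2) + 4283) = 7784/(I + 4283) = 7784/(4283 + I) = 7784*((4283 - I)/18344090) = 3892*(4283 - I)/9172045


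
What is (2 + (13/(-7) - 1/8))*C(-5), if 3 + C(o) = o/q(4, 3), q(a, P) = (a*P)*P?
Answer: -113/2016 ≈ -0.056052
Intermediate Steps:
q(a, P) = a*P² (q(a, P) = (P*a)*P = a*P²)
C(o) = -3 + o/36 (C(o) = -3 + o/((4*3²)) = -3 + o/((4*9)) = -3 + o/36)
(2 + (13/(-7) - 1/8))*C(-5) = (2 + (13/(-7) - 1/8))*(-3 + (1/36)*(-5)) = (2 + (13*(-⅐) - 1*⅛))*(-3 - 5/36) = (2 + (-13/7 - ⅛))*(-113/36) = (2 - 111/56)*(-113/36) = (1/56)*(-113/36) = -113/2016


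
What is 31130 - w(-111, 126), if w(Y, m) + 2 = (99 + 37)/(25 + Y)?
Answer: 1338744/43 ≈ 31134.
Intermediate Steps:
w(Y, m) = -2 + 136/(25 + Y) (w(Y, m) = -2 + (99 + 37)/(25 + Y) = -2 + 136/(25 + Y))
31130 - w(-111, 126) = 31130 - 2*(43 - 1*(-111))/(25 - 111) = 31130 - 2*(43 + 111)/(-86) = 31130 - 2*(-1)*154/86 = 31130 - 1*(-154/43) = 31130 + 154/43 = 1338744/43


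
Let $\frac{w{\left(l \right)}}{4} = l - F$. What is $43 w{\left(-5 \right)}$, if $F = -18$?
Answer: $2236$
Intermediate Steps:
$w{\left(l \right)} = 72 + 4 l$ ($w{\left(l \right)} = 4 \left(l - -18\right) = 4 \left(l + 18\right) = 4 \left(18 + l\right) = 72 + 4 l$)
$43 w{\left(-5 \right)} = 43 \left(72 + 4 \left(-5\right)\right) = 43 \left(72 - 20\right) = 43 \cdot 52 = 2236$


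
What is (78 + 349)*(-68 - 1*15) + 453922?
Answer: 418481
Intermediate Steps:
(78 + 349)*(-68 - 1*15) + 453922 = 427*(-68 - 15) + 453922 = 427*(-83) + 453922 = -35441 + 453922 = 418481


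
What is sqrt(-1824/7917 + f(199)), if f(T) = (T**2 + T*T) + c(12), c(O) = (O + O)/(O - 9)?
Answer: sqrt(551642261898)/2639 ≈ 281.44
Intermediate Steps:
c(O) = 2*O/(-9 + O) (c(O) = (2*O)/(-9 + O) = 2*O/(-9 + O))
f(T) = 8 + 2*T**2 (f(T) = (T**2 + T*T) + 2*12/(-9 + 12) = (T**2 + T**2) + 2*12/3 = 2*T**2 + 2*12*(1/3) = 2*T**2 + 8 = 8 + 2*T**2)
sqrt(-1824/7917 + f(199)) = sqrt(-1824/7917 + (8 + 2*199**2)) = sqrt(-1824*1/7917 + (8 + 2*39601)) = sqrt(-608/2639 + (8 + 79202)) = sqrt(-608/2639 + 79210) = sqrt(209034582/2639) = sqrt(551642261898)/2639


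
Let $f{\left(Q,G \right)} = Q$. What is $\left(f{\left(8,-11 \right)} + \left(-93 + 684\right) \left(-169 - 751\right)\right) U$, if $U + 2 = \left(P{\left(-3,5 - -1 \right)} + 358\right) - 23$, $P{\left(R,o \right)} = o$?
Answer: $-184318368$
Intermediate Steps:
$U = 339$ ($U = -2 + \left(\left(\left(5 - -1\right) + 358\right) - 23\right) = -2 + \left(\left(\left(5 + 1\right) + 358\right) - 23\right) = -2 + \left(\left(6 + 358\right) - 23\right) = -2 + \left(364 - 23\right) = -2 + 341 = 339$)
$\left(f{\left(8,-11 \right)} + \left(-93 + 684\right) \left(-169 - 751\right)\right) U = \left(8 + \left(-93 + 684\right) \left(-169 - 751\right)\right) 339 = \left(8 + 591 \left(-920\right)\right) 339 = \left(8 - 543720\right) 339 = \left(-543712\right) 339 = -184318368$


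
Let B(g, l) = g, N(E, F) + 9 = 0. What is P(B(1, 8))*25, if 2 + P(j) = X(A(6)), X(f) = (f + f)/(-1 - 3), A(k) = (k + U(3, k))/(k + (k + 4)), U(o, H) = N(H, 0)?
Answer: -1525/32 ≈ -47.656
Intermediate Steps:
N(E, F) = -9 (N(E, F) = -9 + 0 = -9)
U(o, H) = -9
A(k) = (-9 + k)/(4 + 2*k) (A(k) = (k - 9)/(k + (k + 4)) = (-9 + k)/(k + (4 + k)) = (-9 + k)/(4 + 2*k))
X(f) = -f/2 (X(f) = (2*f)/(-4) = (2*f)*(-1/4) = -f/2)
P(j) = -61/32 (P(j) = -2 - (-9 + 6)/(4*(2 + 6)) = -2 - (-3)/(4*8) = -2 - 1/2*(-3/16) = -2 + 3/32 = -61/32)
P(B(1, 8))*25 = -61/32*25 = -1525/32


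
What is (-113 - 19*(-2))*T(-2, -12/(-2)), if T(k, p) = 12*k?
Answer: 1800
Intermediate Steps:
(-113 - 19*(-2))*T(-2, -12/(-2)) = (-113 - 19*(-2))*(12*(-2)) = (-113 + 38)*(-24) = -75*(-24) = 1800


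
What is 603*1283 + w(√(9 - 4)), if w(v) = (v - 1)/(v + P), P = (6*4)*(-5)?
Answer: 2227335494/2879 - 119*√5/14395 ≈ 7.7365e+5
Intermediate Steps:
P = -120 (P = 24*(-5) = -120)
w(v) = (-1 + v)/(-120 + v) (w(v) = (v - 1)/(v - 120) = (-1 + v)/(-120 + v))
603*1283 + w(√(9 - 4)) = 603*1283 + (-1 + √(9 - 4))/(-120 + √(9 - 4)) = 773649 + (-1 + √5)/(-120 + √5)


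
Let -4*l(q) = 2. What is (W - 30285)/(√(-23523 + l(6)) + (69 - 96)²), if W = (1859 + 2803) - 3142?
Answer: -41939370/1109929 + 28765*I*√94094/1109929 ≈ -37.786 + 7.9497*I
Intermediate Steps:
l(q) = -½ (l(q) = -¼*2 = -½)
W = 1520 (W = 4662 - 3142 = 1520)
(W - 30285)/(√(-23523 + l(6)) + (69 - 96)²) = (1520 - 30285)/(√(-23523 - ½) + (69 - 96)²) = -28765/(√(-47047/2) + (-27)²) = -28765/(I*√94094/2 + 729) = -28765/(729 + I*√94094/2)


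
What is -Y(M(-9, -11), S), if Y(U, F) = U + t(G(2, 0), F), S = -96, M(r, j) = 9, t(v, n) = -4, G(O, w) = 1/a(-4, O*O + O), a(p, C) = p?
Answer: -5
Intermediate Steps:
G(O, w) = -¼ (G(O, w) = 1/(-4) = -¼)
Y(U, F) = -4 + U (Y(U, F) = U - 4 = -4 + U)
-Y(M(-9, -11), S) = -(-4 + 9) = -1*5 = -5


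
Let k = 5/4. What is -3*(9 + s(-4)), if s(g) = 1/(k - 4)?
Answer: -285/11 ≈ -25.909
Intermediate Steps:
k = 5/4 (k = 5*(1/4) = 5/4 ≈ 1.2500)
s(g) = -4/11 (s(g) = 1/(5/4 - 4) = 1/(-11/4) = -4/11)
-3*(9 + s(-4)) = -3*(9 - 4/11) = -3*95/11 = -285/11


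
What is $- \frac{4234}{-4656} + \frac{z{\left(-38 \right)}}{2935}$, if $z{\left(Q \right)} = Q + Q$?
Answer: $\frac{6036467}{6832680} \approx 0.88347$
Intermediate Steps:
$z{\left(Q \right)} = 2 Q$
$- \frac{4234}{-4656} + \frac{z{\left(-38 \right)}}{2935} = - \frac{4234}{-4656} + \frac{2 \left(-38\right)}{2935} = \left(-4234\right) \left(- \frac{1}{4656}\right) - \frac{76}{2935} = \frac{2117}{2328} - \frac{76}{2935} = \frac{6036467}{6832680}$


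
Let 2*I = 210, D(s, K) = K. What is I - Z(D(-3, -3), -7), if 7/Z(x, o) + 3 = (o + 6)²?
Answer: 217/2 ≈ 108.50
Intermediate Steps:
Z(x, o) = 7/(-3 + (6 + o)²) (Z(x, o) = 7/(-3 + (o + 6)²) = 7/(-3 + (6 + o)²))
I = 105 (I = (½)*210 = 105)
I - Z(D(-3, -3), -7) = 105 - 7/(-3 + (6 - 7)²) = 105 - 7/(-3 + (-1)²) = 105 - 7/(-3 + 1) = 105 - 7/(-2) = 105 - 7*(-1)/2 = 105 - 1*(-7/2) = 105 + 7/2 = 217/2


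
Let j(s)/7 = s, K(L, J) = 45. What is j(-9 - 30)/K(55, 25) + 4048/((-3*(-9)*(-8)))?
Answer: -3349/135 ≈ -24.807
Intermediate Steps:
j(s) = 7*s
j(-9 - 30)/K(55, 25) + 4048/((-3*(-9)*(-8))) = (7*(-9 - 30))/45 + 4048/((-3*(-9)*(-8))) = (7*(-39))*(1/45) + 4048/((27*(-8))) = -273*1/45 + 4048/(-216) = -91/15 + 4048*(-1/216) = -91/15 - 506/27 = -3349/135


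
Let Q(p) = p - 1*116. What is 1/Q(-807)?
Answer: -1/923 ≈ -0.0010834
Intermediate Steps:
Q(p) = -116 + p (Q(p) = p - 116 = -116 + p)
1/Q(-807) = 1/(-116 - 807) = 1/(-923) = -1/923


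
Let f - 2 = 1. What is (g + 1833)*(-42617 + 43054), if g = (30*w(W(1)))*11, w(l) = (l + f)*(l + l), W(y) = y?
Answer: 1954701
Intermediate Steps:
f = 3 (f = 2 + 1 = 3)
w(l) = 2*l*(3 + l) (w(l) = (l + 3)*(l + l) = (3 + l)*(2*l) = 2*l*(3 + l))
g = 2640 (g = (30*(2*1*(3 + 1)))*11 = (30*(2*1*4))*11 = (30*8)*11 = 240*11 = 2640)
(g + 1833)*(-42617 + 43054) = (2640 + 1833)*(-42617 + 43054) = 4473*437 = 1954701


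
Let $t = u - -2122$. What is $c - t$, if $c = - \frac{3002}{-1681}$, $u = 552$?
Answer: $- \frac{4491992}{1681} \approx -2672.2$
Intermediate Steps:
$t = 2674$ ($t = 552 - -2122 = 552 + 2122 = 2674$)
$c = \frac{3002}{1681}$ ($c = \left(-3002\right) \left(- \frac{1}{1681}\right) = \frac{3002}{1681} \approx 1.7858$)
$c - t = \frac{3002}{1681} - 2674 = - \frac{4491992}{1681}$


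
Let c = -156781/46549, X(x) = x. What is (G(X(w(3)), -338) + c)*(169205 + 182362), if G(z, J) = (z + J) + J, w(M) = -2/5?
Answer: -55622337230241/232745 ≈ -2.3898e+8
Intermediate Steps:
w(M) = -2/5 (w(M) = -2*1/5 = -2/5)
G(z, J) = z + 2*J (G(z, J) = (J + z) + J = z + 2*J)
c = -156781/46549 (c = -156781*1/46549 = -156781/46549 ≈ -3.3681)
(G(X(w(3)), -338) + c)*(169205 + 182362) = ((-2/5 + 2*(-338)) - 156781/46549)*(169205 + 182362) = ((-2/5 - 676) - 156781/46549)*351567 = (-3382/5 - 156781/46549)*351567 = -158212623/232745*351567 = -55622337230241/232745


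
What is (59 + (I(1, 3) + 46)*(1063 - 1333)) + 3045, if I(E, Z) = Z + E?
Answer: -10396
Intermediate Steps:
I(E, Z) = E + Z
(59 + (I(1, 3) + 46)*(1063 - 1333)) + 3045 = (59 + ((1 + 3) + 46)*(1063 - 1333)) + 3045 = (59 + (4 + 46)*(-270)) + 3045 = (59 + 50*(-270)) + 3045 = (59 - 13500) + 3045 = -13441 + 3045 = -10396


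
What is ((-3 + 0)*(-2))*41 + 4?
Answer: 250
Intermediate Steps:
((-3 + 0)*(-2))*41 + 4 = -3*(-2)*41 + 4 = 6*41 + 4 = 246 + 4 = 250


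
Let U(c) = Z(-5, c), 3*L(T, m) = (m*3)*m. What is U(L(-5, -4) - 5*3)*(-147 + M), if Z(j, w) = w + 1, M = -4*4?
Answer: -326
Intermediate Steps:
L(T, m) = m² (L(T, m) = ((m*3)*m)/3 = ((3*m)*m)/3 = (3*m²)/3 = m²)
M = -16
Z(j, w) = 1 + w
U(c) = 1 + c
U(L(-5, -4) - 5*3)*(-147 + M) = (1 + ((-4)² - 5*3))*(-147 - 16) = (1 + (16 - 15))*(-163) = (1 + 1)*(-163) = 2*(-163) = -326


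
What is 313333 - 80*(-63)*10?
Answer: 363733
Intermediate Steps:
313333 - 80*(-63)*10 = 313333 - (-5040)*10 = 313333 - 1*(-50400) = 313333 + 50400 = 363733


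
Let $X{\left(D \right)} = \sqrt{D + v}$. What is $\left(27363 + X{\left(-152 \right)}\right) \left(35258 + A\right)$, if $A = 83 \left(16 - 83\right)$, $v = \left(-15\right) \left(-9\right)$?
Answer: $812599011 + 29697 i \sqrt{17} \approx 8.126 \cdot 10^{8} + 1.2244 \cdot 10^{5} i$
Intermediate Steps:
$v = 135$
$X{\left(D \right)} = \sqrt{135 + D}$ ($X{\left(D \right)} = \sqrt{D + 135} = \sqrt{135 + D}$)
$A = -5561$ ($A = 83 \left(-67\right) = -5561$)
$\left(27363 + X{\left(-152 \right)}\right) \left(35258 + A\right) = \left(27363 + \sqrt{135 - 152}\right) \left(35258 - 5561\right) = \left(27363 + \sqrt{-17}\right) 29697 = \left(27363 + i \sqrt{17}\right) 29697 = 812599011 + 29697 i \sqrt{17}$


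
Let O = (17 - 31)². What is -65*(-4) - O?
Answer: 64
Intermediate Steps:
O = 196 (O = (-14)² = 196)
-65*(-4) - O = -65*(-4) - 1*196 = 260 - 196 = 64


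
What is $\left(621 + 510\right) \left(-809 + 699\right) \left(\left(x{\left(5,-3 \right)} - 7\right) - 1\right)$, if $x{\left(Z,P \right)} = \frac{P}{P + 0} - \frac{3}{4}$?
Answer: $\frac{1928355}{2} \approx 9.6418 \cdot 10^{5}$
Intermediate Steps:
$x{\left(Z,P \right)} = \frac{1}{4}$ ($x{\left(Z,P \right)} = \frac{P}{P} - \frac{3}{4} = 1 - \frac{3}{4} = \frac{1}{4}$)
$\left(621 + 510\right) \left(-809 + 699\right) \left(\left(x{\left(5,-3 \right)} - 7\right) - 1\right) = \left(621 + 510\right) \left(-809 + 699\right) \left(\left(\frac{1}{4} - 7\right) - 1\right) = 1131 \left(-110\right) \left(- \frac{27}{4} - 1\right) = \left(-124410\right) \left(- \frac{31}{4}\right) = \frac{1928355}{2}$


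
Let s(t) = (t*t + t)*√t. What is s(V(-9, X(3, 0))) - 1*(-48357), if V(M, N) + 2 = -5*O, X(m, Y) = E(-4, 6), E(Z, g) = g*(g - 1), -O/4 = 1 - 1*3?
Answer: 48357 + 1722*I*√42 ≈ 48357.0 + 11160.0*I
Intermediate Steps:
O = 8 (O = -4*(1 - 1*3) = -4*(1 - 3) = -4*(-2) = 8)
E(Z, g) = g*(-1 + g)
X(m, Y) = 30 (X(m, Y) = 6*(-1 + 6) = 6*5 = 30)
V(M, N) = -42 (V(M, N) = -2 - 5*8 = -2 - 40 = -42)
s(t) = √t*(t + t²) (s(t) = (t² + t)*√t = (t + t²)*√t = √t*(t + t²))
s(V(-9, X(3, 0))) - 1*(-48357) = (-42)^(3/2)*(1 - 42) - 1*(-48357) = -42*I*√42*(-41) + 48357 = 1722*I*√42 + 48357 = 48357 + 1722*I*√42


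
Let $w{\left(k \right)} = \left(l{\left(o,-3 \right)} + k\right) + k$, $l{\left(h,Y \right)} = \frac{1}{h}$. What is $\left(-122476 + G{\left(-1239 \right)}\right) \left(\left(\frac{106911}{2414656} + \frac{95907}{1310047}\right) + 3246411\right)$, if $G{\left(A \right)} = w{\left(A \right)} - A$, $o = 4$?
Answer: $- \frac{5081911942888468146738699}{12653251395328} \approx -4.0163 \cdot 10^{11}$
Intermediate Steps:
$w{\left(k \right)} = \frac{1}{4} + 2 k$ ($w{\left(k \right)} = \left(\frac{1}{4} + k\right) + k = \frac{1}{4} + 2 k$)
$G{\left(A \right)} = \frac{1}{4} + A$ ($G{\left(A \right)} = \left(\frac{1}{4} + 2 A\right) - A = \frac{1}{4} + A$)
$\left(-122476 + G{\left(-1239 \right)}\right) \left(\left(\frac{106911}{2414656} + \frac{95907}{1310047}\right) + 3246411\right) = \left(-122476 + \left(\frac{1}{4} - 1239\right)\right) \left(\left(\frac{106911}{2414656} + \frac{95907}{1310047}\right) + 3246411\right) = \left(-122476 - \frac{4955}{4}\right) \left(\left(106911 \cdot \frac{1}{2414656} + 95907 \cdot \frac{1}{1310047}\right) + 3246411\right) = - \frac{494859 \left(\left(\frac{106911}{2414656} + \frac{95907}{1310047}\right) + 3246411\right)}{4} = - \frac{494859 \left(\frac{371640847809}{3163312848832} + 3246411\right)}{4} = \left(- \frac{494859}{4}\right) \frac{10269414000530389761}{3163312848832} = - \frac{5081911942888468146738699}{12653251395328}$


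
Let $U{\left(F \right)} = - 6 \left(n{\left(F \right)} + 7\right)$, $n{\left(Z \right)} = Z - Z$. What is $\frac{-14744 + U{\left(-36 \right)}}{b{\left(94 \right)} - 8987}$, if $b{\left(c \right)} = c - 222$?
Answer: $\frac{14786}{9115} \approx 1.6222$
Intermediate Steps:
$b{\left(c \right)} = -222 + c$
$n{\left(Z \right)} = 0$
$U{\left(F \right)} = -42$ ($U{\left(F \right)} = - 6 \left(0 + 7\right) = \left(-6\right) 7 = -42$)
$\frac{-14744 + U{\left(-36 \right)}}{b{\left(94 \right)} - 8987} = \frac{-14744 - 42}{\left(-222 + 94\right) - 8987} = - \frac{14786}{-128 - 8987} = - \frac{14786}{-9115} = \left(-14786\right) \left(- \frac{1}{9115}\right) = \frac{14786}{9115}$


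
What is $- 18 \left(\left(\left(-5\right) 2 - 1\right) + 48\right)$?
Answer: $-666$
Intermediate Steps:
$- 18 \left(\left(\left(-5\right) 2 - 1\right) + 48\right) = - 18 \left(\left(-10 - 1\right) + 48\right) = - 18 \left(-11 + 48\right) = \left(-18\right) 37 = -666$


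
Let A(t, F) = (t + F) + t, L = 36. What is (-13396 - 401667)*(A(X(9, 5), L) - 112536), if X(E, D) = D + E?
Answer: 46682965736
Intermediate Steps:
A(t, F) = F + 2*t (A(t, F) = (F + t) + t = F + 2*t)
(-13396 - 401667)*(A(X(9, 5), L) - 112536) = (-13396 - 401667)*((36 + 2*(5 + 9)) - 112536) = -415063*((36 + 2*14) - 112536) = -415063*((36 + 28) - 112536) = -415063*(64 - 112536) = -415063*(-112472) = 46682965736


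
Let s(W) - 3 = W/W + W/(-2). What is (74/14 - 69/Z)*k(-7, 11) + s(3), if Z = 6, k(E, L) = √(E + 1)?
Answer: 5/2 - 87*I*√6/14 ≈ 2.5 - 15.222*I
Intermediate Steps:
k(E, L) = √(1 + E)
s(W) = 4 - W/2 (s(W) = 3 + (W/W + W/(-2)) = 3 + (1 + W*(-½)) = 3 + (1 - W/2) = 4 - W/2)
(74/14 - 69/Z)*k(-7, 11) + s(3) = (74/14 - 69/6)*√(1 - 7) + (4 - ½*3) = (74*(1/14) - 69*⅙)*√(-6) + (4 - 3/2) = (37/7 - 23/2)*(I*√6) + 5/2 = -87*I*√6/14 + 5/2 = 5/2 - 87*I*√6/14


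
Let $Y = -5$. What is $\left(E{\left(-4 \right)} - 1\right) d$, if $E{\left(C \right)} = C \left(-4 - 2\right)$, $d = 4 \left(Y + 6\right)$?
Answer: $92$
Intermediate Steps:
$d = 4$ ($d = 4 \left(-5 + 6\right) = 4 \cdot 1 = 4$)
$E{\left(C \right)} = - 6 C$ ($E{\left(C \right)} = C \left(-6\right) = - 6 C$)
$\left(E{\left(-4 \right)} - 1\right) d = \left(\left(-6\right) \left(-4\right) - 1\right) 4 = \left(24 - 1\right) 4 = 23 \cdot 4 = 92$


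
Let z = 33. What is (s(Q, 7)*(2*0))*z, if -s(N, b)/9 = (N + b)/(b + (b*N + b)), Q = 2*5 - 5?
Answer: 0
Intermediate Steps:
Q = 5 (Q = 10 - 5 = 5)
s(N, b) = -9*(N + b)/(2*b + N*b) (s(N, b) = -9*(N + b)/(b + (b*N + b)) = -9*(N + b)/(b + (N*b + b)) = -9*(N + b)/(b + (b + N*b)) = -9*(N + b)/(2*b + N*b))
(s(Q, 7)*(2*0))*z = ((9*(-1*5 - 1*7)/(7*(2 + 5)))*(2*0))*33 = ((9*(⅐)*(-5 - 7)/7)*0)*33 = ((9*(⅐)*(⅐)*(-12))*0)*33 = -108/49*0*33 = 0*33 = 0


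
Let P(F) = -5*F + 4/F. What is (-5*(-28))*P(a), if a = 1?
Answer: -140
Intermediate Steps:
(-5*(-28))*P(a) = (-5*(-28))*(-5*1 + 4/1) = 140*(-5 + 4*1) = 140*(-5 + 4) = 140*(-1) = -140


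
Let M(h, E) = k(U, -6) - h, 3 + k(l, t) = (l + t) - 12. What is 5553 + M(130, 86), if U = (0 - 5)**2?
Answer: 5427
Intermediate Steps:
U = 25 (U = (-5)**2 = 25)
k(l, t) = -15 + l + t (k(l, t) = -3 + ((l + t) - 12) = -3 + (-12 + l + t) = -15 + l + t)
M(h, E) = 4 - h (M(h, E) = (-15 + 25 - 6) - h = 4 - h)
5553 + M(130, 86) = 5553 + (4 - 1*130) = 5553 + (4 - 130) = 5553 - 126 = 5427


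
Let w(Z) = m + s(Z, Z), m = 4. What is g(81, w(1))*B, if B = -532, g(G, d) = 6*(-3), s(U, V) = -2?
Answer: 9576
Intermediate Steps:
w(Z) = 2 (w(Z) = 4 - 2 = 2)
g(G, d) = -18
g(81, w(1))*B = -18*(-532) = 9576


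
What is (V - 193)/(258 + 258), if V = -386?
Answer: -193/172 ≈ -1.1221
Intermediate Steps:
(V - 193)/(258 + 258) = (-386 - 193)/(258 + 258) = -579/516 = -579*1/516 = -193/172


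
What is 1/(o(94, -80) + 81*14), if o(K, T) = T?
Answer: 1/1054 ≈ 0.00094877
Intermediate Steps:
1/(o(94, -80) + 81*14) = 1/(-80 + 81*14) = 1/(-80 + 1134) = 1/1054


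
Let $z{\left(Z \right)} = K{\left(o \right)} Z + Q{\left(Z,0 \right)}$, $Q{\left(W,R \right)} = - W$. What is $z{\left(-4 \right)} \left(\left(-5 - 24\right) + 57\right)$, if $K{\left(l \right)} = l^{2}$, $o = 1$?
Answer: $0$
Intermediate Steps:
$z{\left(Z \right)} = 0$ ($z{\left(Z \right)} = 1^{2} Z - Z = 1 Z - Z = Z - Z = 0$)
$z{\left(-4 \right)} \left(\left(-5 - 24\right) + 57\right) = 0 \left(\left(-5 - 24\right) + 57\right) = 0 \left(-29 + 57\right) = 0 \cdot 28 = 0$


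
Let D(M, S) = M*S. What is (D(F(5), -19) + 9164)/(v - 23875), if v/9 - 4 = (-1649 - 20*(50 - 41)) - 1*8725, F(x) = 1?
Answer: -1829/23765 ≈ -0.076962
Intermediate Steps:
v = -94950 (v = 36 + 9*((-1649 - 20*(50 - 41)) - 1*8725) = 36 + 9*((-1649 - 20*9) - 8725) = 36 + 9*((-1649 - 1*180) - 8725) = 36 + 9*((-1649 - 180) - 8725) = 36 + 9*(-1829 - 8725) = 36 + 9*(-10554) = 36 - 94986 = -94950)
(D(F(5), -19) + 9164)/(v - 23875) = (1*(-19) + 9164)/(-94950 - 23875) = (-19 + 9164)/(-118825) = 9145*(-1/118825) = -1829/23765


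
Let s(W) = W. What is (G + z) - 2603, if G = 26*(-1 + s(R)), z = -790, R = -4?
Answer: -3523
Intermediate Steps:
G = -130 (G = 26*(-1 - 4) = 26*(-5) = -130)
(G + z) - 2603 = (-130 - 790) - 2603 = -920 - 2603 = -3523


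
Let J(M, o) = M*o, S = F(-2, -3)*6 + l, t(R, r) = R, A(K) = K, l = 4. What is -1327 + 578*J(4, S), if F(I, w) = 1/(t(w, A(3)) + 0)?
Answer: 3297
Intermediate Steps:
F(I, w) = 1/w (F(I, w) = 1/(w + 0) = 1/w)
S = 2 (S = 6/(-3) + 4 = -⅓*6 + 4 = -2 + 4 = 2)
-1327 + 578*J(4, S) = -1327 + 578*(4*2) = -1327 + 578*8 = -1327 + 4624 = 3297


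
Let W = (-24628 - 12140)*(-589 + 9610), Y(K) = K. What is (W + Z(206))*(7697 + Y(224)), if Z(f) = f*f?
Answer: -2626933842332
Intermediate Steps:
Z(f) = f²
W = -331684128 (W = -36768*9021 = -331684128)
(W + Z(206))*(7697 + Y(224)) = (-331684128 + 206²)*(7697 + 224) = (-331684128 + 42436)*7921 = -331641692*7921 = -2626933842332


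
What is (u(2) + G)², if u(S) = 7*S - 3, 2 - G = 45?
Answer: 1024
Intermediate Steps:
G = -43 (G = 2 - 1*45 = 2 - 45 = -43)
u(S) = -3 + 7*S
(u(2) + G)² = ((-3 + 7*2) - 43)² = ((-3 + 14) - 43)² = (11 - 43)² = (-32)² = 1024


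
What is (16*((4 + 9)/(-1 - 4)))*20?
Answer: -832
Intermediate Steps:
(16*((4 + 9)/(-1 - 4)))*20 = (16*(13/(-5)))*20 = (16*(13*(-⅕)))*20 = (16*(-13/5))*20 = -208/5*20 = -832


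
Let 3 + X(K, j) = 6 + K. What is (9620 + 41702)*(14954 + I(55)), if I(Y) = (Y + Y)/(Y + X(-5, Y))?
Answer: 40681512384/53 ≈ 7.6758e+8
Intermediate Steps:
X(K, j) = 3 + K (X(K, j) = -3 + (6 + K) = 3 + K)
I(Y) = 2*Y/(-2 + Y) (I(Y) = (Y + Y)/(Y + (3 - 5)) = (2*Y)/(Y - 2) = (2*Y)/(-2 + Y) = 2*Y/(-2 + Y))
(9620 + 41702)*(14954 + I(55)) = (9620 + 41702)*(14954 + 2*55/(-2 + 55)) = 51322*(14954 + 2*55/53) = 51322*(14954 + 2*55*(1/53)) = 51322*(14954 + 110/53) = 51322*(792672/53) = 40681512384/53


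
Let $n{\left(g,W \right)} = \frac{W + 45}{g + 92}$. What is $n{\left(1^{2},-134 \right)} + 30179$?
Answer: $\frac{2806558}{93} \approx 30178.0$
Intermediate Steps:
$n{\left(g,W \right)} = \frac{45 + W}{92 + g}$
$n{\left(1^{2},-134 \right)} + 30179 = \frac{45 - 134}{92 + 1^{2}} + 30179 = \frac{1}{92 + 1} \left(-89\right) + 30179 = \frac{1}{93} \left(-89\right) + 30179 = - \frac{89}{93} + 30179 = \frac{2806558}{93}$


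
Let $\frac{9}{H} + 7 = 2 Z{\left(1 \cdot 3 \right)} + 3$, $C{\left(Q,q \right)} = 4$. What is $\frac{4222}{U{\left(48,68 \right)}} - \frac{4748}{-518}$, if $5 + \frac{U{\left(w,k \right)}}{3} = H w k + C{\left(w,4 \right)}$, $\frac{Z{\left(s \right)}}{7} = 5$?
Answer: $\frac{46819448}{3795645} \approx 12.335$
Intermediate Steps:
$Z{\left(s \right)} = 35$ ($Z{\left(s \right)} = 7 \cdot 5 = 35$)
$H = \frac{3}{22}$ ($H = \frac{9}{-7 + \left(2 \cdot 35 + 3\right)} = \frac{9}{-7 + \left(70 + 3\right)} = \frac{9}{-7 + 73} = \frac{9}{66} = 9 \cdot \frac{1}{66} = \frac{3}{22} \approx 0.13636$)
$U{\left(w,k \right)} = -3 + \frac{9 k w}{22}$ ($U{\left(w,k \right)} = -15 + 3 \left(\frac{3 w}{22} k + 4\right) = -15 + 3 \left(\frac{3 k w}{22} + 4\right) = -15 + 3 \left(4 + \frac{3 k w}{22}\right) = -15 + \left(12 + \frac{9 k w}{22}\right) = -3 + \frac{9 k w}{22}$)
$\frac{4222}{U{\left(48,68 \right)}} - \frac{4748}{-518} = \frac{4222}{-3 + \frac{9}{22} \cdot 68 \cdot 48} - \frac{4748}{-518} = \frac{4222}{-3 + \frac{14688}{11}} - - \frac{2374}{259} = \frac{4222}{\frac{14655}{11}} + \frac{2374}{259} = 4222 \cdot \frac{11}{14655} + \frac{2374}{259} = \frac{46442}{14655} + \frac{2374}{259} = \frac{46819448}{3795645}$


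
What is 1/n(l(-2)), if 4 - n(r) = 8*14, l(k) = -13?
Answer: -1/108 ≈ -0.0092593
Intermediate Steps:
n(r) = -108 (n(r) = 4 - 8*14 = 4 - 1*112 = 4 - 112 = -108)
1/n(l(-2)) = 1/(-108) = -1/108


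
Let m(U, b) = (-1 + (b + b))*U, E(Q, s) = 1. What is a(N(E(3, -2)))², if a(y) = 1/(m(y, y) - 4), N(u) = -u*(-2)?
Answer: ¼ ≈ 0.25000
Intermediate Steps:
N(u) = 2*u
m(U, b) = U*(-1 + 2*b) (m(U, b) = (-1 + 2*b)*U = U*(-1 + 2*b))
a(y) = 1/(-4 + y*(-1 + 2*y)) (a(y) = 1/(y*(-1 + 2*y) - 4) = 1/(-4 + y*(-1 + 2*y)))
a(N(E(3, -2)))² = (1/(-4 + (2*1)*(-1 + 2*(2*1))))² = (1/(-4 + 2*(-1 + 2*2)))² = (1/(-4 + 2*(-1 + 4)))² = (1/(-4 + 2*3))² = (1/(-4 + 6))² = (1/2)² = (½)² = ¼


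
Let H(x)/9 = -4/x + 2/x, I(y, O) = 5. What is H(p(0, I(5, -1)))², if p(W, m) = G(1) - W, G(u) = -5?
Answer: 324/25 ≈ 12.960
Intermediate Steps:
p(W, m) = -5 - W
H(x) = -18/x (H(x) = 9*(-4/x + 2/x) = 9*(-2/x) = -18/x)
H(p(0, I(5, -1)))² = (-18/(-5 - 1*0))² = (-18/(-5 + 0))² = (-18/(-5))² = (-18*(-⅕))² = (18/5)² = 324/25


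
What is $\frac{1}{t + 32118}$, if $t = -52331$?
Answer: $- \frac{1}{20213} \approx -4.9473 \cdot 10^{-5}$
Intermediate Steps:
$\frac{1}{t + 32118} = \frac{1}{-52331 + 32118} = \frac{1}{-20213} = - \frac{1}{20213}$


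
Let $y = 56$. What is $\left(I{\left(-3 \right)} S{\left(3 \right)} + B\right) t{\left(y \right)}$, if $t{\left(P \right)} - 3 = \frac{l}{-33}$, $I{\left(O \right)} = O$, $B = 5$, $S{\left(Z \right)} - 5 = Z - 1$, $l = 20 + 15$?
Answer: $- \frac{1024}{33} \approx -31.03$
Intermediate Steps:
$l = 35$
$S{\left(Z \right)} = 4 + Z$ ($S{\left(Z \right)} = 5 + \left(Z - 1\right) = 5 + \left(-1 + Z\right) = 4 + Z$)
$t{\left(P \right)} = \frac{64}{33}$ ($t{\left(P \right)} = 3 + \frac{35}{-33} = 3 + 35 \left(- \frac{1}{33}\right) = 3 - \frac{35}{33} = \frac{64}{33}$)
$\left(I{\left(-3 \right)} S{\left(3 \right)} + B\right) t{\left(y \right)} = \left(- 3 \left(4 + 3\right) + 5\right) \frac{64}{33} = \left(\left(-3\right) 7 + 5\right) \frac{64}{33} = \left(-21 + 5\right) \frac{64}{33} = \left(-16\right) \frac{64}{33} = - \frac{1024}{33}$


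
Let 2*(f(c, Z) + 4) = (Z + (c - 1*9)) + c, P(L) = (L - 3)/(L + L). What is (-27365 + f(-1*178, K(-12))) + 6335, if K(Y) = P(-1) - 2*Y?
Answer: -42407/2 ≈ -21204.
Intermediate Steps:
P(L) = (-3 + L)/(2*L) (P(L) = (-3 + L)/((2*L)) = (-3 + L)*(1/(2*L)) = (-3 + L)/(2*L))
K(Y) = 2 - 2*Y (K(Y) = (1/2)*(-3 - 1)/(-1) - 2*Y = (1/2)*(-1)*(-4) - 2*Y = 2 - 2*Y)
f(c, Z) = -17/2 + c + Z/2 (f(c, Z) = -4 + ((Z + (c - 1*9)) + c)/2 = -4 + ((Z + (c - 9)) + c)/2 = -4 + ((Z + (-9 + c)) + c)/2 = -4 + ((-9 + Z + c) + c)/2 = -4 + (-9 + Z + 2*c)/2 = -4 + (-9/2 + c + Z/2) = -17/2 + c + Z/2)
(-27365 + f(-1*178, K(-12))) + 6335 = (-27365 + (-17/2 - 1*178 + (2 - 2*(-12))/2)) + 6335 = (-27365 + (-17/2 - 178 + (2 + 24)/2)) + 6335 = (-27365 + (-17/2 - 178 + (1/2)*26)) + 6335 = (-27365 + (-17/2 - 178 + 13)) + 6335 = (-27365 - 347/2) + 6335 = -55077/2 + 6335 = -42407/2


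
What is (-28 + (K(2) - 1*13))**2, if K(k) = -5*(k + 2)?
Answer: 3721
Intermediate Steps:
K(k) = -10 - 5*k (K(k) = -5*(2 + k) = -10 - 5*k)
(-28 + (K(2) - 1*13))**2 = (-28 + ((-10 - 5*2) - 1*13))**2 = (-28 + ((-10 - 10) - 13))**2 = (-28 + (-20 - 13))**2 = (-28 - 33)**2 = (-61)**2 = 3721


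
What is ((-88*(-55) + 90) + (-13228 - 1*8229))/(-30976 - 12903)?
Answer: 16527/43879 ≈ 0.37665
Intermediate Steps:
((-88*(-55) + 90) + (-13228 - 1*8229))/(-30976 - 12903) = ((4840 + 90) + (-13228 - 8229))/(-43879) = (4930 - 21457)*(-1/43879) = -16527*(-1/43879) = 16527/43879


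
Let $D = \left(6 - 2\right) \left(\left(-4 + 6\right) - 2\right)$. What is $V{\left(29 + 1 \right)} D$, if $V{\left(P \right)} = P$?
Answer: $0$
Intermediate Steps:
$D = 0$ ($D = 4 \left(2 - 2\right) = 4 \cdot 0 = 0$)
$V{\left(29 + 1 \right)} D = \left(29 + 1\right) 0 = 30 \cdot 0 = 0$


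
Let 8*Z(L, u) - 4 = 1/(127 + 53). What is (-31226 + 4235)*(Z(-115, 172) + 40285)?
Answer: -173975351879/160 ≈ -1.0873e+9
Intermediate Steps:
Z(L, u) = 721/1440 (Z(L, u) = ½ + 1/(8*(127 + 53)) = ½ + (⅛)/180 = ½ + (⅛)*(1/180) = ½ + 1/1440 = 721/1440)
(-31226 + 4235)*(Z(-115, 172) + 40285) = (-31226 + 4235)*(721/1440 + 40285) = -26991*58011121/1440 = -173975351879/160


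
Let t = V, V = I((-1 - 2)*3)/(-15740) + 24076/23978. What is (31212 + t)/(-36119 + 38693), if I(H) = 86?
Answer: 2945053480693/242865728820 ≈ 12.126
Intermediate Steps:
V = 94223533/94353430 (V = 86/(-15740) + 24076/23978 = 86*(-1/15740) + 24076*(1/23978) = -43/7870 + 12038/11989 = 94223533/94353430 ≈ 0.99862)
t = 94223533/94353430 ≈ 0.99862
(31212 + t)/(-36119 + 38693) = (31212 + 94223533/94353430)/(-36119 + 38693) = (2945053480693/94353430)/2574 = (2945053480693/94353430)*(1/2574) = 2945053480693/242865728820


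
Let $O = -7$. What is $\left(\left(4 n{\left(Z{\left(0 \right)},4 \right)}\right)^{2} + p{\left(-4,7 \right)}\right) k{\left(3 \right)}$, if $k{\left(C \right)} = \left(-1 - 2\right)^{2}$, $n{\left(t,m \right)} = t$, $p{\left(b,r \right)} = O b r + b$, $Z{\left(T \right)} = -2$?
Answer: $2304$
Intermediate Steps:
$p{\left(b,r \right)} = b - 7 b r$ ($p{\left(b,r \right)} = - 7 b r + b = b - 7 b r$)
$k{\left(C \right)} = 9$ ($k{\left(C \right)} = \left(-3\right)^{2} = 9$)
$\left(\left(4 n{\left(Z{\left(0 \right)},4 \right)}\right)^{2} + p{\left(-4,7 \right)}\right) k{\left(3 \right)} = \left(\left(4 \left(-2\right)\right)^{2} - 4 \left(1 - 49\right)\right) 9 = \left(\left(-8\right)^{2} - 4 \left(1 - 49\right)\right) 9 = \left(64 - -192\right) 9 = \left(64 + 192\right) 9 = 256 \cdot 9 = 2304$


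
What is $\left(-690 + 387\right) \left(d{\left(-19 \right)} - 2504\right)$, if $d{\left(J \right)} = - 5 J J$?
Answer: $1305627$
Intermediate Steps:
$d{\left(J \right)} = - 5 J^{2}$
$\left(-690 + 387\right) \left(d{\left(-19 \right)} - 2504\right) = \left(-690 + 387\right) \left(- 5 \left(-19\right)^{2} - 2504\right) = - 303 \left(\left(-5\right) 361 - 2504\right) = - 303 \left(-1805 - 2504\right) = \left(-303\right) \left(-4309\right) = 1305627$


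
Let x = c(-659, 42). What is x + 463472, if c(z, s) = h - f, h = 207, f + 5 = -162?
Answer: 463846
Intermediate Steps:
f = -167 (f = -5 - 162 = -167)
c(z, s) = 374 (c(z, s) = 207 - 1*(-167) = 207 + 167 = 374)
x = 374
x + 463472 = 374 + 463472 = 463846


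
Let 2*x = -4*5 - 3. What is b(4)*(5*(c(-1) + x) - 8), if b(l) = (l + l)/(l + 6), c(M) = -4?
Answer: -342/5 ≈ -68.400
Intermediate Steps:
x = -23/2 (x = (-4*5 - 3)/2 = (-20 - 3)/2 = (½)*(-23) = -23/2 ≈ -11.500)
b(l) = 2*l/(6 + l) (b(l) = (2*l)/(6 + l) = 2*l/(6 + l))
b(4)*(5*(c(-1) + x) - 8) = (2*4/(6 + 4))*(5*(-4 - 23/2) - 8) = (2*4/10)*(5*(-31/2) - 8) = (2*4*(⅒))*(-155/2 - 8) = (⅘)*(-171/2) = -342/5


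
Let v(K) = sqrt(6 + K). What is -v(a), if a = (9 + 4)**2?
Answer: -5*sqrt(7) ≈ -13.229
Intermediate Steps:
a = 169 (a = 13**2 = 169)
-v(a) = -sqrt(6 + 169) = -sqrt(175) = -5*sqrt(7)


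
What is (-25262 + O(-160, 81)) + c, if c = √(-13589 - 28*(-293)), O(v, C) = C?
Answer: -25181 + I*√5385 ≈ -25181.0 + 73.383*I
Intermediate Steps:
c = I*√5385 (c = √(-13589 + 8204) = √(-5385) = I*√5385 ≈ 73.383*I)
(-25262 + O(-160, 81)) + c = (-25262 + 81) + I*√5385 = -25181 + I*√5385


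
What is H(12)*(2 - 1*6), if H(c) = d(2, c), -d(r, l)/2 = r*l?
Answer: 192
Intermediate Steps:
d(r, l) = -2*l*r (d(r, l) = -2*r*l = -2*l*r)
H(c) = -4*c (H(c) = -2*c*2 = -4*c)
H(12)*(2 - 1*6) = (-4*12)*(2 - 1*6) = -48*(2 - 6) = -48*(-4) = 192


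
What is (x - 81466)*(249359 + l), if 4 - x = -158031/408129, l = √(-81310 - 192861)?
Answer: -2763466804366851/136043 - 11082282189*I*√274171/136043 ≈ -2.0313e+10 - 4.2654e+7*I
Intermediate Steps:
l = I*√274171 (l = √(-274171) = I*√274171 ≈ 523.61*I)
x = 596849/136043 (x = 4 - (-158031)/408129 = 4 - 1*(-52677/136043) = 4 + 52677/136043 = 596849/136043 ≈ 4.3872)
(x - 81466)*(249359 + l) = (596849/136043 - 81466)*(249359 + I*√274171) = -11082282189*(249359 + I*√274171)/136043 = -2763466804366851/136043 - 11082282189*I*√274171/136043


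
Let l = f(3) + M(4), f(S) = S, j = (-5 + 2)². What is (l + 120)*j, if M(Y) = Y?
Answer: 1143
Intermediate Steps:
j = 9 (j = (-3)² = 9)
l = 7 (l = 3 + 4 = 7)
(l + 120)*j = (7 + 120)*9 = 127*9 = 1143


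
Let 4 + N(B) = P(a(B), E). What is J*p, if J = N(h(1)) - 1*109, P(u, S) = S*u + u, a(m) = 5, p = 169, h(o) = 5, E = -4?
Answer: -21632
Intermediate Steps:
P(u, S) = u + S*u
N(B) = -19 (N(B) = -4 + 5*(1 - 4) = -4 + 5*(-3) = -4 - 15 = -19)
J = -128 (J = -19 - 1*109 = -19 - 109 = -128)
J*p = -128*169 = -21632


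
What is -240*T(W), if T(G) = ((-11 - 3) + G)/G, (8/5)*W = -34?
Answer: -6768/17 ≈ -398.12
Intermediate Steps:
W = -85/4 (W = (5/8)*(-34) = -85/4 ≈ -21.250)
T(G) = (-14 + G)/G
-240*T(W) = -240*(-14 - 85/4)/(-85/4) = -(-192)*(-141)/(17*4) = -240*141/85 = -6768/17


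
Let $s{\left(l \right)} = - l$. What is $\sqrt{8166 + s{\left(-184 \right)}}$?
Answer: $5 \sqrt{334} \approx 91.378$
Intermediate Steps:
$\sqrt{8166 + s{\left(-184 \right)}} = \sqrt{8166 - -184} = \sqrt{8166 + 184} = \sqrt{8350} = 5 \sqrt{334}$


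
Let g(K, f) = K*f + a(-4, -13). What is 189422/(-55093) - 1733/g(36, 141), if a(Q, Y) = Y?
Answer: -1054519755/278935859 ≈ -3.7805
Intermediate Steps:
g(K, f) = -13 + K*f (g(K, f) = K*f - 13 = -13 + K*f)
189422/(-55093) - 1733/g(36, 141) = 189422/(-55093) - 1733/(-13 + 36*141) = 189422*(-1/55093) - 1733/(-13 + 5076) = -189422/55093 - 1733/5063 = -1054519755/278935859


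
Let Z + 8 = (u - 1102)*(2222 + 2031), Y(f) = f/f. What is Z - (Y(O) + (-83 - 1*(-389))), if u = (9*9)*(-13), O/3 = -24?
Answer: -9165530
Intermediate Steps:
O = -72 (O = 3*(-24) = -72)
u = -1053 (u = 81*(-13) = -1053)
Y(f) = 1
Z = -9165223 (Z = -8 + (-1053 - 1102)*(2222 + 2031) = -8 - 2155*4253 = -8 - 9165215 = -9165223)
Z - (Y(O) + (-83 - 1*(-389))) = -9165223 - (1 + (-83 - 1*(-389))) = -9165223 - (1 + (-83 + 389)) = -9165223 - (1 + 306) = -9165223 - 1*307 = -9165223 - 307 = -9165530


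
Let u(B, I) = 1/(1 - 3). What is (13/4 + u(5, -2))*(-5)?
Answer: -55/4 ≈ -13.750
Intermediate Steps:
u(B, I) = -1/2 (u(B, I) = 1/(-2) = -1/2)
(13/4 + u(5, -2))*(-5) = (13/4 - 1/2)*(-5) = (11/4)*(-5) = -55/4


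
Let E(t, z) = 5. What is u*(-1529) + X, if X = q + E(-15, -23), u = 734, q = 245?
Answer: -1122036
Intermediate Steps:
X = 250 (X = 245 + 5 = 250)
u*(-1529) + X = 734*(-1529) + 250 = -1122286 + 250 = -1122036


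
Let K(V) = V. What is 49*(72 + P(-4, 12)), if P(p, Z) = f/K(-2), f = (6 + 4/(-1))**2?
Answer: 3430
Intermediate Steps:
f = 4 (f = (6 + 4*(-1))**2 = (6 - 4)**2 = 2**2 = 4)
P(p, Z) = -2 (P(p, Z) = 4/(-2) = 4*(-1/2) = -2)
49*(72 + P(-4, 12)) = 49*(72 - 2) = 49*70 = 3430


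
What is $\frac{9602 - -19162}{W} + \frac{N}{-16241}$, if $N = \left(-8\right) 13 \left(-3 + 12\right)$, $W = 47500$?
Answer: $\frac{127904031}{192861875} \approx 0.66319$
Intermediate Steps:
$N = -936$ ($N = \left(-104\right) 9 = -936$)
$\frac{9602 - -19162}{W} + \frac{N}{-16241} = \frac{9602 - -19162}{47500} - \frac{936}{-16241} = \left(9602 + 19162\right) \frac{1}{47500} - - \frac{936}{16241} = 28764 \cdot \frac{1}{47500} + \frac{936}{16241} = \frac{7191}{11875} + \frac{936}{16241} = \frac{127904031}{192861875}$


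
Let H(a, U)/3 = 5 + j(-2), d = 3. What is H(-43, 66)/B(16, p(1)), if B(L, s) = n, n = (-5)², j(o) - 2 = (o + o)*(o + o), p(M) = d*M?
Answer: 69/25 ≈ 2.7600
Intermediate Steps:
p(M) = 3*M
j(o) = 2 + 4*o² (j(o) = 2 + (o + o)*(o + o) = 2 + (2*o)*(2*o) = 2 + 4*o²)
H(a, U) = 69 (H(a, U) = 3*(5 + (2 + 4*(-2)²)) = 3*(5 + (2 + 4*4)) = 3*(5 + (2 + 16)) = 3*(5 + 18) = 3*23 = 69)
n = 25
B(L, s) = 25
H(-43, 66)/B(16, p(1)) = 69/25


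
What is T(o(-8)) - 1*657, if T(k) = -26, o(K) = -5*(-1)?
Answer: -683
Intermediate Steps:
o(K) = 5
T(o(-8)) - 1*657 = -26 - 1*657 = -26 - 657 = -683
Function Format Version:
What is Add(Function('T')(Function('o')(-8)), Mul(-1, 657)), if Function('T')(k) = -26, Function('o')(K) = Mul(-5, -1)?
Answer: -683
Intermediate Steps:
Function('o')(K) = 5
Add(Function('T')(Function('o')(-8)), Mul(-1, 657)) = Add(-26, Mul(-1, 657)) = Add(-26, -657) = -683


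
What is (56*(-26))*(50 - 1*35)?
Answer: -21840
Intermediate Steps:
(56*(-26))*(50 - 1*35) = -1456*(50 - 35) = -1456*15 = -21840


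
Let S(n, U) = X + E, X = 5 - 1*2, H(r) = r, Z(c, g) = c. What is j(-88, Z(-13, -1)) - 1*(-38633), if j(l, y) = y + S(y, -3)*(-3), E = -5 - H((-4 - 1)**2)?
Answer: 38701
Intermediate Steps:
X = 3 (X = 5 - 2 = 3)
E = -30 (E = -5 - (-4 - 1)**2 = -5 - 1*(-5)**2 = -5 - 1*25 = -5 - 25 = -30)
S(n, U) = -27 (S(n, U) = 3 - 30 = -27)
j(l, y) = 81 + y (j(l, y) = y - 27*(-3) = y + 81 = 81 + y)
j(-88, Z(-13, -1)) - 1*(-38633) = (81 - 13) - 1*(-38633) = 68 + 38633 = 38701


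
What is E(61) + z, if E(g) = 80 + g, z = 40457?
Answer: 40598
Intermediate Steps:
E(61) + z = (80 + 61) + 40457 = 141 + 40457 = 40598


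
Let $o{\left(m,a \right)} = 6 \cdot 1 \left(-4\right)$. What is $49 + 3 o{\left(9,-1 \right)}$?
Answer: $-23$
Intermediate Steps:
$o{\left(m,a \right)} = -24$ ($o{\left(m,a \right)} = 6 \left(-4\right) = -24$)
$49 + 3 o{\left(9,-1 \right)} = 49 + 3 \left(-24\right) = 49 - 72 = -23$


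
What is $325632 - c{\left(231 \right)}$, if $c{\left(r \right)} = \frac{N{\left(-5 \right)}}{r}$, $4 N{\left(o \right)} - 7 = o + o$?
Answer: $\frac{100294657}{308} \approx 3.2563 \cdot 10^{5}$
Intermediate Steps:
$N{\left(o \right)} = \frac{7}{4} + \frac{o}{2}$ ($N{\left(o \right)} = \frac{7}{4} + \frac{o + o}{4} = \frac{7}{4} + \frac{2 o}{4} = \frac{7}{4} + \frac{o}{2}$)
$c{\left(r \right)} = - \frac{3}{4 r}$ ($c{\left(r \right)} = \frac{\frac{7}{4} + \frac{1}{2} \left(-5\right)}{r} = \frac{\frac{7}{4} - \frac{5}{2}}{r} = - \frac{3}{4 r}$)
$325632 - c{\left(231 \right)} = 325632 - - \frac{3}{4 \cdot 231} = 325632 - \left(- \frac{3}{4}\right) \frac{1}{231} = 325632 - - \frac{1}{308} = 325632 + \frac{1}{308} = \frac{100294657}{308}$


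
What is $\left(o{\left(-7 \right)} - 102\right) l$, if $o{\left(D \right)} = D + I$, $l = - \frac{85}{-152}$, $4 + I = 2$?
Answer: $- \frac{9435}{152} \approx -62.072$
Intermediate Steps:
$I = -2$ ($I = -4 + 2 = -2$)
$l = \frac{85}{152}$ ($l = \left(-85\right) \left(- \frac{1}{152}\right) = \frac{85}{152} \approx 0.55921$)
$o{\left(D \right)} = -2 + D$ ($o{\left(D \right)} = D - 2 = -2 + D$)
$\left(o{\left(-7 \right)} - 102\right) l = \left(\left(-2 - 7\right) - 102\right) \frac{85}{152} = \left(-9 - 102\right) \frac{85}{152} = \left(-111\right) \frac{85}{152} = - \frac{9435}{152}$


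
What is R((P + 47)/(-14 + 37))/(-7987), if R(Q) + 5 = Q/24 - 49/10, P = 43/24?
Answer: 649921/529058880 ≈ 0.0012284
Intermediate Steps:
P = 43/24 (P = 43*(1/24) = 43/24 ≈ 1.7917)
R(Q) = -99/10 + Q/24 (R(Q) = -5 + (Q/24 - 49/10) = -5 + (-49/10 + Q/24) = -99/10 + Q/24)
R((P + 47)/(-14 + 37))/(-7987) = (-99/10 + ((43/24 + 47)/(-14 + 37))/24)/(-7987) = (-99/10 + ((1171/24)/23)/24)*(-1/7987) = (-99/10 + ((1171/24)*(1/23))/24)*(-1/7987) = (-99/10 + (1/24)*(1171/552))*(-1/7987) = (-99/10 + 1171/13248)*(-1/7987) = -649921/66240*(-1/7987) = 649921/529058880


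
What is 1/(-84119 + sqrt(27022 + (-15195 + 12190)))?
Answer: -12017/1010854592 - sqrt(24017)/7075982144 ≈ -1.1910e-5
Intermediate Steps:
1/(-84119 + sqrt(27022 + (-15195 + 12190))) = 1/(-84119 + sqrt(27022 - 3005)) = 1/(-84119 + sqrt(24017))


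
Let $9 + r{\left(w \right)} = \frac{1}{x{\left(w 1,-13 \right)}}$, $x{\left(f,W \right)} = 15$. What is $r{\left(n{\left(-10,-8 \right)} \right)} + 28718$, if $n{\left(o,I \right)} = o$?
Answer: $\frac{430636}{15} \approx 28709.0$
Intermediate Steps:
$r{\left(w \right)} = - \frac{134}{15}$ ($r{\left(w \right)} = -9 + \frac{1}{15} = - \frac{134}{15}$)
$r{\left(n{\left(-10,-8 \right)} \right)} + 28718 = - \frac{134}{15} + 28718 = \frac{430636}{15}$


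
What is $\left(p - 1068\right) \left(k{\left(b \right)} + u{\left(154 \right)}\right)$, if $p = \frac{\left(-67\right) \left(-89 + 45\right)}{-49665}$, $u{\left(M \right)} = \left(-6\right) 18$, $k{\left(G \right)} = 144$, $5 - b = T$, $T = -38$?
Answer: $- \frac{57867456}{1505} \approx -38450.0$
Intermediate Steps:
$b = 43$ ($b = 5 - -38 = 5 + 38 = 43$)
$u{\left(M \right)} = -108$
$p = - \frac{268}{4515}$ ($p = \left(-67\right) \left(-44\right) \left(- \frac{1}{49665}\right) = 2948 \left(- \frac{1}{49665}\right) = - \frac{268}{4515} \approx -0.059358$)
$\left(p - 1068\right) \left(k{\left(b \right)} + u{\left(154 \right)}\right) = \left(- \frac{268}{4515} - 1068\right) \left(144 - 108\right) = \left(- \frac{4822288}{4515}\right) 36 = - \frac{57867456}{1505}$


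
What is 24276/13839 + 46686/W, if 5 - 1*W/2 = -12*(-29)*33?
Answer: -2113313/7564661 ≈ -0.27937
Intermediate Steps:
W = -22958 (W = 10 - 2*(-12*(-29))*33 = 10 - 696*33 = 10 - 2*11484 = 10 - 22968 = -22958)
24276/13839 + 46686/W = 24276/13839 + 46686/(-22958) = 24276*(1/13839) + 46686*(-1/22958) = 1156/659 - 23343/11479 = -2113313/7564661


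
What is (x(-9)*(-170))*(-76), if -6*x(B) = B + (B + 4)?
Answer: 90440/3 ≈ 30147.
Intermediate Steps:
x(B) = -⅔ - B/3 (x(B) = -(B + (B + 4))/6 = -(B + (4 + B))/6 = -(4 + 2*B)/6 = -⅔ - B/3)
(x(-9)*(-170))*(-76) = ((-⅔ - ⅓*(-9))*(-170))*(-76) = ((-⅔ + 3)*(-170))*(-76) = ((7/3)*(-170))*(-76) = -1190/3*(-76) = 90440/3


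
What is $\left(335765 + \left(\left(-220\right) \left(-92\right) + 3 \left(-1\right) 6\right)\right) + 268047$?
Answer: $624034$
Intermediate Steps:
$\left(335765 + \left(\left(-220\right) \left(-92\right) + 3 \left(-1\right) 6\right)\right) + 268047 = \left(335765 + \left(20240 - 18\right)\right) + 268047 = \left(335765 + 20222\right) + 268047 = 355987 + 268047 = 624034$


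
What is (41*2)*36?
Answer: 2952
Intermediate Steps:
(41*2)*36 = 82*36 = 2952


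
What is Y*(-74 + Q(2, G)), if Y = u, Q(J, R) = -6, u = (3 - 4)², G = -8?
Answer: -80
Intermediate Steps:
u = 1 (u = (-1)² = 1)
Y = 1
Y*(-74 + Q(2, G)) = 1*(-74 - 6) = 1*(-80) = -80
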